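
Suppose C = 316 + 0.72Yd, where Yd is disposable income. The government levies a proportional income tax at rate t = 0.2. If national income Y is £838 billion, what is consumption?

Yd = (1 − 0.2)(838) = 0.8(838) = 670.4
C = 316 + 0.72(670.4) = 316 + 482.688 = 798.688

C = 798.688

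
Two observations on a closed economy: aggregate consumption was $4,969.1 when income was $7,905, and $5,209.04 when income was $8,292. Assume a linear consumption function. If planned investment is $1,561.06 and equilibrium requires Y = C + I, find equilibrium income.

MPC = (5209.04 − 4969.1)/(8292 − 7905) = 239.94/387 = 0.62
a = 4969.1 − 0.62(7905) = 68
Equilibrium: Y = 68 + 0.62Y + 1561.06
0.38Y = 1629.06, so Y = 1629.06/0.38 = 4287

Y = 4287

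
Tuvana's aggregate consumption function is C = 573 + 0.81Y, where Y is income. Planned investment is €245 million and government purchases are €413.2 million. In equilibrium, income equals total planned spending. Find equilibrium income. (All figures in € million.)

Y = C + I + G = 573 + 0.81Y + 245 + 413.2
Y − 0.81Y = 1231.2
0.19Y = 1231.2, so Y = 1231.2/0.19 = 6480

Y = 6480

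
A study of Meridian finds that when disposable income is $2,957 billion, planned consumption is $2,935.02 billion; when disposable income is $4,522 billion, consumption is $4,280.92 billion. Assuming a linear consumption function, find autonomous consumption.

a = 392

MPC = ΔC/ΔY = (4280.92 − 2935.02)/(4522 − 2957) = 1345.9/1565 = 0.86
a = C − MPC·Y = 2935.02 − 0.86(2957) = 2935.02 − 2543.02 = 392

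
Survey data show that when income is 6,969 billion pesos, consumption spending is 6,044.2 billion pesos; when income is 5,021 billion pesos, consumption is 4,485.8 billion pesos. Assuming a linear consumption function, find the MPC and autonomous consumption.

MPC = ΔC/ΔY = (6044.2 − 4485.8)/(6969 − 5021) = 1558.4/1948 = 0.8
a = C − MPC·Y = 4485.8 − 0.8(5021) = 4485.8 − 4016.8 = 469

MPC = 0.8; a = 469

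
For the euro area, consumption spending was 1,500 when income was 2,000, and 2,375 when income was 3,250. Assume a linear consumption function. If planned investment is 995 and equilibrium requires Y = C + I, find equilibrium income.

Y = 3650

MPC = (2375 − 1500)/(3250 − 2000) = 875/1250 = 0.7
a = 1500 − 0.7(2000) = 100
Equilibrium: Y = 100 + 0.7Y + 995
0.3Y = 1095, so Y = 1095/0.3 = 3650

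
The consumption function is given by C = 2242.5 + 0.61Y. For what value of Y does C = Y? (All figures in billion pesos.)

Y = 5750

At break-even, C = Y: 2242.5 + 0.61Y = Y
0.39Y = 2242.5, so Y = 2242.5/0.39 = 5750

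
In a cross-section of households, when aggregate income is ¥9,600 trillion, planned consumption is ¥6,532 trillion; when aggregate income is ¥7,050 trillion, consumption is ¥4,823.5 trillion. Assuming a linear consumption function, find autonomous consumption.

a = 100

MPC = ΔC/ΔY = (6532 − 4823.5)/(9600 − 7050) = 1708.5/2550 = 0.67
a = C − MPC·Y = 4823.5 − 0.67(7050) = 4823.5 − 4723.5 = 100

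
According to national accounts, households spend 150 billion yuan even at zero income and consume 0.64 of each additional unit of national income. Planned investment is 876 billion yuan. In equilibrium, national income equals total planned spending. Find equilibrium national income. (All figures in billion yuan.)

Y = 2850

Y = C + I = 150 + 0.64Y + 876
Y − 0.64Y = 1026
0.36Y = 1026, so Y = 1026/0.36 = 2850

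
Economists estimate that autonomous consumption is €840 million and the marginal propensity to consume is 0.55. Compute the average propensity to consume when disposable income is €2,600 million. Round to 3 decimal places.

APC = 0.873

C = 840 + 0.55(2600) = 2270
APC = C/Y = 2270/2600 = 0.873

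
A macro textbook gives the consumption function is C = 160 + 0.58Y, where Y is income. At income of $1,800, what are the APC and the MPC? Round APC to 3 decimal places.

APC = 0.669; MPC = 0.58

MPC = 0.58 (the slope of the consumption function)
C = 160 + 0.58(1800) = 1204, so APC = 1204/1800 = 0.669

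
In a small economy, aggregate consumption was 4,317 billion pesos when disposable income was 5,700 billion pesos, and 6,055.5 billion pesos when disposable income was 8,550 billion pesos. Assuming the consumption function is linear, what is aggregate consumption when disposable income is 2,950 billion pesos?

MPC = (6055.5 − 4317)/(8550 − 5700) = 1738.5/2850 = 0.61
a = 4317 − 0.61(5700) = 4317 − 3477 = 840
C = 840 + 0.61(2950) = 840 + 1799.5 = 2639.5

C = 2639.5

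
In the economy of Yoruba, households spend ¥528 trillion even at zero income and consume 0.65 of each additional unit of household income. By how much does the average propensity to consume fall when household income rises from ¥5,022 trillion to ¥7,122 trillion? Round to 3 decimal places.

ΔAPC = 0.031

At Y = 5022: C = 528 + 0.65(5022) = 3792.3, APC = 3792.3/5022 = 0.7551
At Y = 7122: C = 5157.3, APC = 5157.3/7122 = 0.7241
Fall in APC = 0.7551 − 0.7241 = 0.031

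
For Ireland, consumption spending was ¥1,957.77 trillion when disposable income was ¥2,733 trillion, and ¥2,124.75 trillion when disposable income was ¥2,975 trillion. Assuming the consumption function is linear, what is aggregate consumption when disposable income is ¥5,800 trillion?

MPC = (2124.75 − 1957.77)/(2975 − 2733) = 166.98/242 = 0.69
a = 1957.77 − 0.69(2733) = 1957.77 − 1885.77 = 72
C = 72 + 0.69(5800) = 72 + 4002 = 4074

C = 4074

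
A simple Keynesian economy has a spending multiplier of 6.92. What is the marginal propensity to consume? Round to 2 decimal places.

MPC = 0.86

k = 1/(1 − MPC), so 1 − MPC = 1/k = 1/6.92 = 0.1445
MPC = 1 − 0.1445 = 0.86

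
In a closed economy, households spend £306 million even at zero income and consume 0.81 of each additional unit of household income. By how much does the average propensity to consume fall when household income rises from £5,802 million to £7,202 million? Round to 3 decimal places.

At Y = 5802: C = 306 + 0.81(5802) = 5005.62, APC = 5005.62/5802 = 0.8627
At Y = 7202: C = 6139.62, APC = 6139.62/7202 = 0.8525
Fall in APC = 0.8627 − 0.8525 = 0.0102 ≈ 0.010

ΔAPC = 0.010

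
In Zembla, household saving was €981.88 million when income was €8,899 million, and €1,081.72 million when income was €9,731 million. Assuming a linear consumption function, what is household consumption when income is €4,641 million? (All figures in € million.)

C = 4170.08

MPS = ΔS/ΔY = (1081.72 − 981.88)/(9731 − 8899) = 99.84/832 = 0.12
MPC = 1 − MPS = 0.88
Autonomous saving = 981.88 − 0.12(8899) = -86, so a = 86
C = 86 + 0.88(4641) = 86 + 4084.08 = 4170.08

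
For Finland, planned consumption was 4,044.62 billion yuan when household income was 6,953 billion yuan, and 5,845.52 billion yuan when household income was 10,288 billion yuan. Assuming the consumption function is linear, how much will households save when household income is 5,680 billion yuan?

MPC = (5845.52 − 4044.62)/(10288 − 6953) = 1800.9/3335 = 0.54
a = 4044.62 − 0.54(6953) = 4044.62 − 3754.62 = 290
C = 290 + 0.54(5680) = 3357.2
S = 5680 − 3357.2 = 2322.8

S = 2322.8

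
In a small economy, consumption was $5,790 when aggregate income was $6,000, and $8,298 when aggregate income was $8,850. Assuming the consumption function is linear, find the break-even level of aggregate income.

Y = 4250

MPC = (8298 − 5790)/(8850 − 6000) = 2508/2850 = 0.88
a = 5790 − 0.88(6000) = 5790 − 5280 = 510
Break-even: Y = a/(1−MPC) = 510/0.12 = 4250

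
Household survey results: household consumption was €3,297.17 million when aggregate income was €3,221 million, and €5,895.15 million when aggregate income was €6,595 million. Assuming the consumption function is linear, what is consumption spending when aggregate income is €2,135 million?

MPC = (5895.15 − 3297.17)/(6595 − 3221) = 2597.98/3374 = 0.77
a = 3297.17 − 0.77(3221) = 3297.17 − 2480.17 = 817
C = 817 + 0.77(2135) = 817 + 1643.95 = 2460.95

C = 2460.95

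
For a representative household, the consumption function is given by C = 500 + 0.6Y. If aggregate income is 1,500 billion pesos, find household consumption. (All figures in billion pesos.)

C = 500 + 0.6(1500) = 500 + 900 = 1400

C = 1400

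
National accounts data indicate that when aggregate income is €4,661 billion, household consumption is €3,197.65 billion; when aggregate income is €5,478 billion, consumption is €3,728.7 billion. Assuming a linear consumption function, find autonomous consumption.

MPC = ΔC/ΔY = (3728.7 − 3197.65)/(5478 − 4661) = 531.05/817 = 0.65
a = C − MPC·Y = 3197.65 − 0.65(4661) = 3197.65 − 3029.65 = 168

a = 168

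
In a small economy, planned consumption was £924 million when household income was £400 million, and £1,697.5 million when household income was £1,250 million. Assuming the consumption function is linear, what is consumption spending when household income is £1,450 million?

C = 1879.5

MPC = (1697.5 − 924)/(1250 − 400) = 773.5/850 = 0.91
a = 924 − 0.91(400) = 924 − 364 = 560
C = 560 + 0.91(1450) = 560 + 1319.5 = 1879.5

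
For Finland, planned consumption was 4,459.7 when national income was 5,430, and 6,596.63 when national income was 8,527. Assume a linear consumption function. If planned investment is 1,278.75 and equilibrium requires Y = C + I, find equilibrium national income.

Y = 6425

MPC = (6596.63 − 4459.7)/(8527 − 5430) = 2136.93/3097 = 0.69
a = 4459.7 − 0.69(5430) = 713
Equilibrium: Y = 713 + 0.69Y + 1278.75
0.31Y = 1991.75, so Y = 1991.75/0.31 = 6425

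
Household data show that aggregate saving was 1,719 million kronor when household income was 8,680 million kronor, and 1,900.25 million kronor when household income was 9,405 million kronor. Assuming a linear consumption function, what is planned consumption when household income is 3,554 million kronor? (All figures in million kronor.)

C = 3116.5

MPS = ΔS/ΔY = (1900.25 − 1719)/(9405 − 8680) = 181.25/725 = 0.25
MPC = 1 − MPS = 0.75
Autonomous saving = 1719 − 0.25(8680) = -451, so a = 451
C = 451 + 0.75(3554) = 451 + 2665.5 = 3116.5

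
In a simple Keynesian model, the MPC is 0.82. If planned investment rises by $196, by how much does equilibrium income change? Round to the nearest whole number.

The multiplier is 1/(1 − MPC) = 1/0.18.
ΔY = 196/0.18 = 1088.89 ≈ 1089

ΔY ≈ 1089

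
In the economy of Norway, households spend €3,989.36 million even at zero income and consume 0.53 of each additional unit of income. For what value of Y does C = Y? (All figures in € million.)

At break-even, C = Y: 3989.36 + 0.53Y = Y
0.47Y = 3989.36, so Y = 3989.36/0.47 = 8488

Y = 8488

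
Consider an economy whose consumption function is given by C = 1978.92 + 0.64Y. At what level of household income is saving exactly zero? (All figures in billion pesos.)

Y = 5497

At break-even, C = Y: 1978.92 + 0.64Y = Y
0.36Y = 1978.92, so Y = 1978.92/0.36 = 5497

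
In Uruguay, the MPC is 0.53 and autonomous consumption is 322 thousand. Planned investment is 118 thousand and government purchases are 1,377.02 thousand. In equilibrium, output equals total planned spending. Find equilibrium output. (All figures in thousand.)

Y = C + I + G = 322 + 0.53Y + 118 + 1377.02
Y − 0.53Y = 1817.02
0.47Y = 1817.02, so Y = 1817.02/0.47 = 3866

Y = 3866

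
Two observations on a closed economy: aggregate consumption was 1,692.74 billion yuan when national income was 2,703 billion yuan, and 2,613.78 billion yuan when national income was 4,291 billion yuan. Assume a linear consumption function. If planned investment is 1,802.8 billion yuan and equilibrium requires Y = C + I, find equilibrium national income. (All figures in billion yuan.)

MPC = (2613.78 − 1692.74)/(4291 − 2703) = 921.04/1588 = 0.58
a = 1692.74 − 0.58(2703) = 125
Equilibrium: Y = 125 + 0.58Y + 1802.8
0.42Y = 1927.8, so Y = 1927.8/0.42 = 4590

Y = 4590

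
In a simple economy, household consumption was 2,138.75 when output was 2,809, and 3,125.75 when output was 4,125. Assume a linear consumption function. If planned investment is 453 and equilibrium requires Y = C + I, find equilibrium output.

MPC = (3125.75 − 2138.75)/(4125 − 2809) = 987/1316 = 0.75
a = 2138.75 − 0.75(2809) = 32
Equilibrium: Y = 32 + 0.75Y + 453
0.25Y = 485, so Y = 485/0.25 = 1940

Y = 1940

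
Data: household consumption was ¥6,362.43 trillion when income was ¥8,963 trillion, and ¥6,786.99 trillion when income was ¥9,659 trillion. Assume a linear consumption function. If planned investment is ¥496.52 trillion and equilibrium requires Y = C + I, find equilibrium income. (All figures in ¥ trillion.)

MPC = (6786.99 − 6362.43)/(9659 − 8963) = 424.56/696 = 0.61
a = 6362.43 − 0.61(8963) = 895
Equilibrium: Y = 895 + 0.61Y + 496.52
0.39Y = 1391.52, so Y = 1391.52/0.39 = 3568

Y = 3568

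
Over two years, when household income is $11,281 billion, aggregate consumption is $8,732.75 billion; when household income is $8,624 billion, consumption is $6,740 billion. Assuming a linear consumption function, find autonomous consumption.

MPC = ΔC/ΔY = (8732.75 − 6740)/(11281 − 8624) = 1992.75/2657 = 0.75
a = C − MPC·Y = 6740 − 0.75(8624) = 6740 − 6468 = 272

a = 272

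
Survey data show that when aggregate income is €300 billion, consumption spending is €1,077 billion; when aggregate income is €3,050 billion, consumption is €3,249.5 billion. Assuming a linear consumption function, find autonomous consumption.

a = 840

MPC = ΔC/ΔY = (3249.5 − 1077)/(3050 − 300) = 2172.5/2750 = 0.79
a = C − MPC·Y = 1077 − 0.79(300) = 1077 − 237 = 840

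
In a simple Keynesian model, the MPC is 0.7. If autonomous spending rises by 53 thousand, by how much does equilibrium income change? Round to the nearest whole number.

ΔY ≈ 177

The multiplier is 1/(1 − MPC) = 1/0.3.
ΔY = 53/0.3 = 176.67 ≈ 177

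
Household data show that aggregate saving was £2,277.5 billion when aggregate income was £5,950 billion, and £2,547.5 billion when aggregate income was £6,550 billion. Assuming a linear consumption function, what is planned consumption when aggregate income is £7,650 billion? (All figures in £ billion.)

C = 4607.5

MPS = ΔS/ΔY = (2547.5 − 2277.5)/(6550 − 5950) = 270/600 = 0.45
MPC = 1 − MPS = 0.55
Autonomous saving = 2277.5 − 0.45(5950) = -400, so a = 400
C = 400 + 0.55(7650) = 400 + 4207.5 = 4607.5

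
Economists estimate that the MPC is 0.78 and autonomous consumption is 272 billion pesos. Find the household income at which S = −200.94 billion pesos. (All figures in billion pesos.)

S = Y − C = -272 + 0.22Y
-272 + 0.22Y = -200.94, so 0.22Y = 71.06 and Y = 323

Y = 323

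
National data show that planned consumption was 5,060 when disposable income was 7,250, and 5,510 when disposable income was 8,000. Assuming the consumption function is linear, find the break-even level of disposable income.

MPC = (5510 − 5060)/(8000 − 7250) = 450/750 = 0.6
a = 5060 − 0.6(7250) = 5060 − 4350 = 710
Break-even: Y = a/(1−MPC) = 710/0.4 = 1775

Y = 1775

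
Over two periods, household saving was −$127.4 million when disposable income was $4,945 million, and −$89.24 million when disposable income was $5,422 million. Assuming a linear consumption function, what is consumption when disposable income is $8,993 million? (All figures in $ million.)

MPS = ΔS/ΔY = (-89.24 − (-127.4))/(5422 − 4945) = 38.16/477 = 0.08
MPC = 1 − MPS = 0.92
Autonomous saving = -127.4 − 0.08(4945) = -523, so a = 523
C = 523 + 0.92(8993) = 523 + 8273.56 = 8796.56

C = 8796.56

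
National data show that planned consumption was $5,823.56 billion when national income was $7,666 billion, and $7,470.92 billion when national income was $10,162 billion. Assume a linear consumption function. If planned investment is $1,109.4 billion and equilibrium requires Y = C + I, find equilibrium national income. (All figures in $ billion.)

Y = 5510

MPC = (7470.92 − 5823.56)/(10162 − 7666) = 1647.36/2496 = 0.66
a = 5823.56 − 0.66(7666) = 764
Equilibrium: Y = 764 + 0.66Y + 1109.4
0.34Y = 1873.4, so Y = 1873.4/0.34 = 5510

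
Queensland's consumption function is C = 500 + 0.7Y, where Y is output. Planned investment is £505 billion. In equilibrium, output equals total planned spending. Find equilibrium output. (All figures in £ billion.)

Y = 3350

Y = C + I = 500 + 0.7Y + 505
Y − 0.7Y = 1005
0.3Y = 1005, so Y = 1005/0.3 = 3350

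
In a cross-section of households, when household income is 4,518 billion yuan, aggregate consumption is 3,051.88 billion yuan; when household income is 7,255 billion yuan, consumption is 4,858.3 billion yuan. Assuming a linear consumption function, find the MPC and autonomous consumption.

MPC = ΔC/ΔY = (4858.3 − 3051.88)/(7255 − 4518) = 1806.42/2737 = 0.66
a = C − MPC·Y = 3051.88 − 0.66(4518) = 3051.88 − 2981.88 = 70

MPC = 0.66; a = 70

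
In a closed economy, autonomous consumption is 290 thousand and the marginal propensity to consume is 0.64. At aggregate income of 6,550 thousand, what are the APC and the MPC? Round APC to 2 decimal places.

MPC = 0.64 (the slope of the consumption function)
C = 290 + 0.64(6550) = 4482, so APC = 4482/6550 = 0.68

APC = 0.68; MPC = 0.64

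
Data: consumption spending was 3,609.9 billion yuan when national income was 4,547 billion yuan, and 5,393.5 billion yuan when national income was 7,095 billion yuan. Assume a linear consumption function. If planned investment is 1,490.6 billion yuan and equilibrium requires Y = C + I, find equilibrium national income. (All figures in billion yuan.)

MPC = (5393.5 − 3609.9)/(7095 − 4547) = 1783.6/2548 = 0.7
a = 3609.9 − 0.7(4547) = 427
Equilibrium: Y = 427 + 0.7Y + 1490.6
0.3Y = 1917.6, so Y = 1917.6/0.3 = 6392

Y = 6392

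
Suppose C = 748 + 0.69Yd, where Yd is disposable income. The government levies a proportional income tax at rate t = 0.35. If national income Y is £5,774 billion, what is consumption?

C = 3337.639

Yd = (1 − 0.35)(5774) = 0.65(5774) = 3753.1
C = 748 + 0.69(3753.1) = 748 + 2589.639 = 3337.639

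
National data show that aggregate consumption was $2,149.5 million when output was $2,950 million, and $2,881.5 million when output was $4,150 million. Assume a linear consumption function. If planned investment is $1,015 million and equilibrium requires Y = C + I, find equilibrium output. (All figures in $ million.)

Y = 3500

MPC = (2881.5 − 2149.5)/(4150 − 2950) = 732/1200 = 0.61
a = 2149.5 − 0.61(2950) = 350
Equilibrium: Y = 350 + 0.61Y + 1015
0.39Y = 1365, so Y = 1365/0.39 = 3500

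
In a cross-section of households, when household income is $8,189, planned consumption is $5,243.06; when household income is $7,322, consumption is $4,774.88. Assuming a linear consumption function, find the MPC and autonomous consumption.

MPC = ΔC/ΔY = (5243.06 − 4774.88)/(8189 − 7322) = 468.18/867 = 0.54
a = C − MPC·Y = 4774.88 − 0.54(7322) = 4774.88 − 3953.88 = 821

MPC = 0.54; a = 821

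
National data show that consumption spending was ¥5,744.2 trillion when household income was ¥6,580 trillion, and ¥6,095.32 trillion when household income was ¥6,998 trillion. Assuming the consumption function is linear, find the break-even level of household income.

MPC = (6095.32 − 5744.2)/(6998 − 6580) = 351.12/418 = 0.84
a = 5744.2 − 0.84(6580) = 5744.2 − 5527.2 = 217
Break-even: Y = a/(1−MPC) = 217/0.16 = 1356.25

Y = 1356.25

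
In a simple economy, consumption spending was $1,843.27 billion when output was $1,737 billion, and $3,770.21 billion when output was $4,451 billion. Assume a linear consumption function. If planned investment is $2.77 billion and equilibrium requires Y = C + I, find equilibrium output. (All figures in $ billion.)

Y = 2113

MPC = (3770.21 − 1843.27)/(4451 − 1737) = 1926.94/2714 = 0.71
a = 1843.27 − 0.71(1737) = 610
Equilibrium: Y = 610 + 0.71Y + 2.77
0.29Y = 612.77, so Y = 612.77/0.29 = 2113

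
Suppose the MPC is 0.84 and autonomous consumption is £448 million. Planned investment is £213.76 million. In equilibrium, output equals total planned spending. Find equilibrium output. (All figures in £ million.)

Y = 4136

Y = C + I = 448 + 0.84Y + 213.76
Y − 0.84Y = 661.76
0.16Y = 661.76, so Y = 661.76/0.16 = 4136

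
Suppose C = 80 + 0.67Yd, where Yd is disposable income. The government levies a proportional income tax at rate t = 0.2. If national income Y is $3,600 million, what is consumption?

C = 2009.6

Yd = (1 − 0.2)(3600) = 0.8(3600) = 2880
C = 80 + 0.67(2880) = 80 + 1929.6 = 2009.6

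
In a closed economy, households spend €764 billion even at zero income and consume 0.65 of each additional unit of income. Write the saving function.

S = Y − C = Y − (764 + 0.65Y) = -764 + (1 − 0.65)Y

S = -764 + 0.35Y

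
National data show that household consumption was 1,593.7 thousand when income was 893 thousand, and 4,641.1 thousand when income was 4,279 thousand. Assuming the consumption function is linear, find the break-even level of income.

MPC = (4641.1 − 1593.7)/(4279 − 893) = 3047.4/3386 = 0.9
a = 1593.7 − 0.9(893) = 1593.7 − 803.7 = 790
Break-even: Y = a/(1−MPC) = 790/0.1 = 7900

Y = 7900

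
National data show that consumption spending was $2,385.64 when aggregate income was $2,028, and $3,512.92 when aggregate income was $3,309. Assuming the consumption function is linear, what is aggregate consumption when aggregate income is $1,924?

MPC = (3512.92 − 2385.64)/(3309 − 2028) = 1127.28/1281 = 0.88
a = 2385.64 − 0.88(2028) = 2385.64 − 1784.64 = 601
C = 601 + 0.88(1924) = 601 + 1693.12 = 2294.12

C = 2294.12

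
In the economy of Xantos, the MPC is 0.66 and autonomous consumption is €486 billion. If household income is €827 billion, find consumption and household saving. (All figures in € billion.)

C = 486 + 0.66(827) = 486 + 545.82 = 1031.82
S = Y − C = 827 − 1031.82 = -204.82

C = 1031.82; S = -204.82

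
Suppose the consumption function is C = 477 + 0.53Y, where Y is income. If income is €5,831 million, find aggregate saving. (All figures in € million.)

C = 477 + 0.53(5831) = 477 + 3090.43 = 3567.43
S = Y − C = 5831 − 3567.43 = 2263.57

S = 2263.57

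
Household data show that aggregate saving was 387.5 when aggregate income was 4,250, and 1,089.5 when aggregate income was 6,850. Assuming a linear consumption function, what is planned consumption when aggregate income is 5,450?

C = 4738.5

MPS = ΔS/ΔY = (1089.5 − 387.5)/(6850 − 4250) = 702/2600 = 0.27
MPC = 1 − MPS = 0.73
Autonomous saving = 387.5 − 0.27(4250) = -760, so a = 760
C = 760 + 0.73(5450) = 760 + 3978.5 = 4738.5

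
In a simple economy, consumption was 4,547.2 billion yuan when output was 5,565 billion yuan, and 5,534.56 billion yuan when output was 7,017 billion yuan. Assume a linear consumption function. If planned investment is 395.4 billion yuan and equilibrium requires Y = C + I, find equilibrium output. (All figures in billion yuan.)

Y = 3620

MPC = (5534.56 − 4547.2)/(7017 − 5565) = 987.36/1452 = 0.68
a = 4547.2 − 0.68(5565) = 763
Equilibrium: Y = 763 + 0.68Y + 395.4
0.32Y = 1158.4, so Y = 1158.4/0.32 = 3620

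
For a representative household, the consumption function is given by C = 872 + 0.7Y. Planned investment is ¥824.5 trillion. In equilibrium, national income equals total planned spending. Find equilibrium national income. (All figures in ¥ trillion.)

Y = C + I = 872 + 0.7Y + 824.5
Y − 0.7Y = 1696.5
0.3Y = 1696.5, so Y = 1696.5/0.3 = 5655

Y = 5655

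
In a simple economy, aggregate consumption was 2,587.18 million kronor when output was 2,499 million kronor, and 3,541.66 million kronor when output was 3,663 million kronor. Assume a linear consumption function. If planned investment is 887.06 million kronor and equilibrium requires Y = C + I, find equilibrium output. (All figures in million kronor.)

MPC = (3541.66 − 2587.18)/(3663 − 2499) = 954.48/1164 = 0.82
a = 2587.18 − 0.82(2499) = 538
Equilibrium: Y = 538 + 0.82Y + 887.06
0.18Y = 1425.06, so Y = 1425.06/0.18 = 7917

Y = 7917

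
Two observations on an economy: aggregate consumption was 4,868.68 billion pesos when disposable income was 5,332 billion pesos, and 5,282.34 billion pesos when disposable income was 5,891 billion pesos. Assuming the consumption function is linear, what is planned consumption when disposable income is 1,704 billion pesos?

MPC = (5282.34 − 4868.68)/(5891 − 5332) = 413.66/559 = 0.74
a = 4868.68 − 0.74(5332) = 4868.68 − 3945.68 = 923
C = 923 + 0.74(1704) = 923 + 1260.96 = 2183.96

C = 2183.96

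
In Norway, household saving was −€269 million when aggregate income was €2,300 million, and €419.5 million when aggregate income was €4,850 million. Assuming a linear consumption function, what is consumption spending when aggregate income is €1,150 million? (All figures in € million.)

MPS = ΔS/ΔY = (419.5 − (-269))/(4850 − 2300) = 688.5/2550 = 0.27
MPC = 1 − MPS = 0.73
Autonomous saving = -269 − 0.27(2300) = -890, so a = 890
C = 890 + 0.73(1150) = 890 + 839.5 = 1729.5

C = 1729.5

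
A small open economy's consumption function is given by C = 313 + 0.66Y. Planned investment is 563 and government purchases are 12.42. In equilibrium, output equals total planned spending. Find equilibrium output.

Y = C + I + G = 313 + 0.66Y + 563 + 12.42
Y − 0.66Y = 888.42
0.34Y = 888.42, so Y = 888.42/0.34 = 2613

Y = 2613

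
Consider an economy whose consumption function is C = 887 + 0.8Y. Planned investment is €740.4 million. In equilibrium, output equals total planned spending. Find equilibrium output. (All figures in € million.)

Y = C + I = 887 + 0.8Y + 740.4
Y − 0.8Y = 1627.4
0.2Y = 1627.4, so Y = 1627.4/0.2 = 8137

Y = 8137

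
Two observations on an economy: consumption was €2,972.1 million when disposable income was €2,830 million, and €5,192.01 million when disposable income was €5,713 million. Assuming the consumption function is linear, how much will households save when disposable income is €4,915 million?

MPC = (5192.01 − 2972.1)/(5713 − 2830) = 2219.91/2883 = 0.77
a = 2972.1 − 0.77(2830) = 2972.1 − 2179.1 = 793
C = 793 + 0.77(4915) = 4577.55
S = 4915 − 4577.55 = 337.45

S = 337.45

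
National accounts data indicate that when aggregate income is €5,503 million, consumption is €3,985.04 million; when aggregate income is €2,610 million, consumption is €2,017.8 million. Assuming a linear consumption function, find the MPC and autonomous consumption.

MPC = ΔC/ΔY = (3985.04 − 2017.8)/(5503 − 2610) = 1967.24/2893 = 0.68
a = C − MPC·Y = 2017.8 − 0.68(2610) = 2017.8 − 1774.8 = 243

MPC = 0.68; a = 243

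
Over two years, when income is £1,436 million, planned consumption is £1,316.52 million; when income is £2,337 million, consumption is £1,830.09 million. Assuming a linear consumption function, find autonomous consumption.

a = 498

MPC = ΔC/ΔY = (1830.09 − 1316.52)/(2337 − 1436) = 513.57/901 = 0.57
a = C − MPC·Y = 1316.52 − 0.57(1436) = 1316.52 − 818.52 = 498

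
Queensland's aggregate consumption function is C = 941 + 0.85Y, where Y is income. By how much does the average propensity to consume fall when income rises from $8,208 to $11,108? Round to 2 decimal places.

At Y = 8208: C = 941 + 0.85(8208) = 7917.8, APC = 7917.8/8208 = 0.965
At Y = 11108: C = 10382.8, APC = 10382.8/11108 = 0.935
Fall in APC = 0.965 − 0.935 = 0.03

ΔAPC = 0.03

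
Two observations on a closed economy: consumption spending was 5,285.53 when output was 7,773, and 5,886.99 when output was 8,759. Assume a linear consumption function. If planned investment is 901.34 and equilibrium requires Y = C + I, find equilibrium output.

MPC = (5886.99 − 5285.53)/(8759 − 7773) = 601.46/986 = 0.61
a = 5285.53 − 0.61(7773) = 544
Equilibrium: Y = 544 + 0.61Y + 901.34
0.39Y = 1445.34, so Y = 1445.34/0.39 = 3706

Y = 3706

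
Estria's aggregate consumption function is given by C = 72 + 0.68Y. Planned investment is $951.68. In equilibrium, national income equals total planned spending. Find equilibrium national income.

Y = C + I = 72 + 0.68Y + 951.68
Y − 0.68Y = 1023.68
0.32Y = 1023.68, so Y = 1023.68/0.32 = 3199

Y = 3199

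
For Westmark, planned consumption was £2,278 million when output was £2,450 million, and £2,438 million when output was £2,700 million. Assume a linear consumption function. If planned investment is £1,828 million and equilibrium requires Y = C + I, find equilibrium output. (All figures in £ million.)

Y = 7050

MPC = (2438 − 2278)/(2700 − 2450) = 160/250 = 0.64
a = 2278 − 0.64(2450) = 710
Equilibrium: Y = 710 + 0.64Y + 1828
0.36Y = 2538, so Y = 2538/0.36 = 7050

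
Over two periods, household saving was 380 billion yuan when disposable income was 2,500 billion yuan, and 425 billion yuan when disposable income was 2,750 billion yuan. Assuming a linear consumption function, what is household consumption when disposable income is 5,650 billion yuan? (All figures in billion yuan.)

MPS = ΔS/ΔY = (425 − 380)/(2750 − 2500) = 45/250 = 0.18
MPC = 1 − MPS = 0.82
Autonomous saving = 380 − 0.18(2500) = -70, so a = 70
C = 70 + 0.82(5650) = 70 + 4633 = 4703

C = 4703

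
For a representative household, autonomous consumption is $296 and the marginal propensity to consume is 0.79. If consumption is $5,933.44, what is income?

296 + 0.79Y = 5933.44
0.79Y = 5637.44, so Y = 5637.44/0.79 = 7136

Y = 7136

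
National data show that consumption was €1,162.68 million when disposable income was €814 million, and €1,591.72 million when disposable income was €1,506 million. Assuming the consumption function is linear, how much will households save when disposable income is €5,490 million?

MPC = (1591.72 − 1162.68)/(1506 − 814) = 429.04/692 = 0.62
a = 1162.68 − 0.62(814) = 1162.68 − 504.68 = 658
C = 658 + 0.62(5490) = 4061.8
S = 5490 − 4061.8 = 1428.2

S = 1428.2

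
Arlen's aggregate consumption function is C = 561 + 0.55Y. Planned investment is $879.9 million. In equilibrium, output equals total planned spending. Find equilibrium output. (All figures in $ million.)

Y = 3202

Y = C + I = 561 + 0.55Y + 879.9
Y − 0.55Y = 1440.9
0.45Y = 1440.9, so Y = 1440.9/0.45 = 3202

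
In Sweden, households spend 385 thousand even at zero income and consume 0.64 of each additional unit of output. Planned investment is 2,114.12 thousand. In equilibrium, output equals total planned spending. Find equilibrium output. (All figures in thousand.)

Y = C + I = 385 + 0.64Y + 2114.12
Y − 0.64Y = 2499.12
0.36Y = 2499.12, so Y = 2499.12/0.36 = 6942

Y = 6942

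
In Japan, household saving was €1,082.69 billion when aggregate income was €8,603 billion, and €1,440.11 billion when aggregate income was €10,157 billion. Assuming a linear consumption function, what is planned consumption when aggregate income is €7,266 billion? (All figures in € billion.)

C = 6490.82

MPS = ΔS/ΔY = (1440.11 − 1082.69)/(10157 − 8603) = 357.42/1554 = 0.23
MPC = 1 − MPS = 0.77
Autonomous saving = 1082.69 − 0.23(8603) = -896, so a = 896
C = 896 + 0.77(7266) = 896 + 5594.82 = 6490.82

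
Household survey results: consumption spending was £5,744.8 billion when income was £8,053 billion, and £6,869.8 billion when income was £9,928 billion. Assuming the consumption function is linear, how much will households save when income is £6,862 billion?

MPC = (6869.8 − 5744.8)/(9928 − 8053) = 1125/1875 = 0.6
a = 5744.8 − 0.6(8053) = 5744.8 − 4831.8 = 913
C = 913 + 0.6(6862) = 5030.2
S = 6862 − 5030.2 = 1831.8

S = 1831.8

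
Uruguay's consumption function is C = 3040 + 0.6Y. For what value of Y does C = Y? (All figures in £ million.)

Y = 7600

At break-even, C = Y: 3040 + 0.6Y = Y
0.4Y = 3040, so Y = 3040/0.4 = 7600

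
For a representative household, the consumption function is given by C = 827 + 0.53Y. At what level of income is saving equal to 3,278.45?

S = Y − C = -827 + 0.47Y
-827 + 0.47Y = 3278.45, so 0.47Y = 4105.45 and Y = 8735

Y = 8735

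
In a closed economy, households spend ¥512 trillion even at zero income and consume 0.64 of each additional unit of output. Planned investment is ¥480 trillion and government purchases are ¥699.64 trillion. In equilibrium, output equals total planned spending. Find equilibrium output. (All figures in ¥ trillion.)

Y = 4699

Y = C + I + G = 512 + 0.64Y + 480 + 699.64
Y − 0.64Y = 1691.64
0.36Y = 1691.64, so Y = 1691.64/0.36 = 4699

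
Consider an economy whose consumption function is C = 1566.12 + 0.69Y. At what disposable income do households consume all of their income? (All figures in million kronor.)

Y = 5052

At break-even, C = Y: 1566.12 + 0.69Y = Y
0.31Y = 1566.12, so Y = 1566.12/0.31 = 5052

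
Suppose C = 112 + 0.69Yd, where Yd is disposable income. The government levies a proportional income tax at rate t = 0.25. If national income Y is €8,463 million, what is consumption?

C = 4491.6025

Yd = (1 − 0.25)(8463) = 0.75(8463) = 6347.25
C = 112 + 0.69(6347.25) = 112 + 4379.6025 = 4491.6025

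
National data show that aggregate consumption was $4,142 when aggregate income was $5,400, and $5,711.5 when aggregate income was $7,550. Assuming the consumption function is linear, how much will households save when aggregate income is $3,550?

MPC = (5711.5 − 4142)/(7550 − 5400) = 1569.5/2150 = 0.73
a = 4142 − 0.73(5400) = 4142 − 3942 = 200
C = 200 + 0.73(3550) = 2791.5
S = 3550 − 2791.5 = 758.5

S = 758.5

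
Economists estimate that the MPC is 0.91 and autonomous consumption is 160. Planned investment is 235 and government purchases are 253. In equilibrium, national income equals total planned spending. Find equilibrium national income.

Y = C + I + G = 160 + 0.91Y + 235 + 253
Y − 0.91Y = 648
0.09Y = 648, so Y = 648/0.09 = 7200

Y = 7200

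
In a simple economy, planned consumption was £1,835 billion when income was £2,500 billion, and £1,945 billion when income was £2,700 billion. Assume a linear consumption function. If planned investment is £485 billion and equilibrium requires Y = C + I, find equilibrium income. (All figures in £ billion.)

Y = 2100

MPC = (1945 − 1835)/(2700 − 2500) = 110/200 = 0.55
a = 1835 − 0.55(2500) = 460
Equilibrium: Y = 460 + 0.55Y + 485
0.45Y = 945, so Y = 945/0.45 = 2100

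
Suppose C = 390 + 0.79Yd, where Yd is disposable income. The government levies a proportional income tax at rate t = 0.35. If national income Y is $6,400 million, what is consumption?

C = 3676.4

Yd = (1 − 0.35)(6400) = 0.65(6400) = 4160
C = 390 + 0.79(4160) = 390 + 3286.4 = 3676.4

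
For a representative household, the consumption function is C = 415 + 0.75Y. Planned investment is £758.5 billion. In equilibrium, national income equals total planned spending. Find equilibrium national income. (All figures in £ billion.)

Y = 4694

Y = C + I = 415 + 0.75Y + 758.5
Y − 0.75Y = 1173.5
0.25Y = 1173.5, so Y = 1173.5/0.25 = 4694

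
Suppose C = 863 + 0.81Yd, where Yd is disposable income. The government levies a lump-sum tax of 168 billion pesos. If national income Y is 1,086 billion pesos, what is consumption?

Yd = Y − T = 1086 − 168 = 918
C = 863 + 0.81(918) = 863 + 743.58 = 1606.58

C = 1606.58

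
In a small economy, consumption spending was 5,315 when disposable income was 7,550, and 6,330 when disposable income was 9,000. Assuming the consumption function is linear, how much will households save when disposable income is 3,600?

S = 1050

MPC = (6330 − 5315)/(9000 − 7550) = 1015/1450 = 0.7
a = 5315 − 0.7(7550) = 5315 − 5285 = 30
C = 30 + 0.7(3600) = 2550
S = 3600 − 2550 = 1050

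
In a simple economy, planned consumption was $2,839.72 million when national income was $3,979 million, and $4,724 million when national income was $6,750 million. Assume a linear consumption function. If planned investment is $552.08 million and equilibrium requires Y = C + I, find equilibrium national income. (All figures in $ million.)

Y = 2144

MPC = (4724 − 2839.72)/(6750 − 3979) = 1884.28/2771 = 0.68
a = 2839.72 − 0.68(3979) = 134
Equilibrium: Y = 134 + 0.68Y + 552.08
0.32Y = 686.08, so Y = 686.08/0.32 = 2144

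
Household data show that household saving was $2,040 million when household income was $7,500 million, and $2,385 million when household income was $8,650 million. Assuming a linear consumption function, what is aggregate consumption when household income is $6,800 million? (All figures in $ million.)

MPS = ΔS/ΔY = (2385 − 2040)/(8650 − 7500) = 345/1150 = 0.3
MPC = 1 − MPS = 0.7
Autonomous saving = 2040 − 0.3(7500) = -210, so a = 210
C = 210 + 0.7(6800) = 210 + 4760 = 4970

C = 4970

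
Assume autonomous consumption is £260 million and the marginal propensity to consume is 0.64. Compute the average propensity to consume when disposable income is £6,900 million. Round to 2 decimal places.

APC = 0.68

C = 260 + 0.64(6900) = 4676
APC = C/Y = 4676/6900 = 0.68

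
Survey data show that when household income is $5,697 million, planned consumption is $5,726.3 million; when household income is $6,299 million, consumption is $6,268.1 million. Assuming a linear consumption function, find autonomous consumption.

MPC = ΔC/ΔY = (6268.1 − 5726.3)/(6299 − 5697) = 541.8/602 = 0.9
a = C − MPC·Y = 5726.3 − 0.9(5697) = 5726.3 − 5127.3 = 599

a = 599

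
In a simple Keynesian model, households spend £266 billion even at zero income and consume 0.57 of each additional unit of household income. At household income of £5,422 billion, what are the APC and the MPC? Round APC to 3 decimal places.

MPC = 0.57 (the slope of the consumption function)
C = 266 + 0.57(5422) = 3356.54, so APC = 3356.54/5422 = 0.619

APC = 0.619; MPC = 0.57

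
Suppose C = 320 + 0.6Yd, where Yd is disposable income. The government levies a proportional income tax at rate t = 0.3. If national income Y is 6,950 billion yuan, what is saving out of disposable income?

Yd = (1 − 0.3)(6950) = 0.7(6950) = 4865
C = 320 + 0.6(4865) = 320 + 2919 = 3239
S = Yd − C = 4865 − 3239 = 1626

S = 1626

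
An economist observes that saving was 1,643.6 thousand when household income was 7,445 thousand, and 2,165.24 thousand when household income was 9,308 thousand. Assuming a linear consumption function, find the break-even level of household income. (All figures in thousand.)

MPS = ΔS/ΔY = (2165.24 − 1643.6)/(9308 − 7445) = 521.64/1863 = 0.28
MPC = 1 − MPS = 0.72
From S(7445) = 1643.6: −a + 0.28(7445) = 1643.6, so a = 2084.6 − 1643.6 = 441
Break-even (S = 0): Y = a/MPS = 441/0.28 = 1575

Y = 1575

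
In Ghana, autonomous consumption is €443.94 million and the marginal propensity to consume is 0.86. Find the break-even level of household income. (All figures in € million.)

At break-even, C = Y: 443.94 + 0.86Y = Y
0.14Y = 443.94, so Y = 443.94/0.14 = 3171

Y = 3171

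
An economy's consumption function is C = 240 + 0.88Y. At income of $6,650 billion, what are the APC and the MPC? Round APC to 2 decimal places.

MPC = 0.88 (the slope of the consumption function)
C = 240 + 0.88(6650) = 6092, so APC = 6092/6650 = 0.92

APC = 0.92; MPC = 0.88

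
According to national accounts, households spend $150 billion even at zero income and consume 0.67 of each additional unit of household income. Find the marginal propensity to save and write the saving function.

MPS = 0.33; S = -150 + 0.33Y

MPS = 1 − MPC = 1 − 0.67 = 0.33
S = Y − C = -150 + 0.33Y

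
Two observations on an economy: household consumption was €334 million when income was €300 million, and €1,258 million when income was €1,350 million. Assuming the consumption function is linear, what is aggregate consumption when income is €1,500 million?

MPC = (1258 − 334)/(1350 − 300) = 924/1050 = 0.88
a = 334 − 0.88(300) = 334 − 264 = 70
C = 70 + 0.88(1500) = 70 + 1320 = 1390

C = 1390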